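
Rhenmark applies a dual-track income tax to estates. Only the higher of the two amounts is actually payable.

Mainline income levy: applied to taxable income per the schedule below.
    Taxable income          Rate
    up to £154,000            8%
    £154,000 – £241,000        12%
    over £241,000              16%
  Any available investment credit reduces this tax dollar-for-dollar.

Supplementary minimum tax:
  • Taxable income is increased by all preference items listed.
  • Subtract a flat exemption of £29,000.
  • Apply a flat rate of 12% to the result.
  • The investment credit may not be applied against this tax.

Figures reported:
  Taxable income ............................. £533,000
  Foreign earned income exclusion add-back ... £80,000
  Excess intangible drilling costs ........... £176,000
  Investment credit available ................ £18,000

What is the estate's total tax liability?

£91,200

Supplementary minimum tax:
  Adjusted income: £533,000 + £80,000 + £176,000 = £789,000
  Less exemption £29,000 → base £760,000
  £760,000 × 12% = £91,200

Mainline income levy:
  £154,000 × 8% = £12,320
  £87,000 × 12% = £10,440
  £292,000 × 16% = £46,720
  → £69,480
  Less investment credit £18,000 → £51,480

£91,200 > £51,480, so the supplementary minimum tax is the binding amount.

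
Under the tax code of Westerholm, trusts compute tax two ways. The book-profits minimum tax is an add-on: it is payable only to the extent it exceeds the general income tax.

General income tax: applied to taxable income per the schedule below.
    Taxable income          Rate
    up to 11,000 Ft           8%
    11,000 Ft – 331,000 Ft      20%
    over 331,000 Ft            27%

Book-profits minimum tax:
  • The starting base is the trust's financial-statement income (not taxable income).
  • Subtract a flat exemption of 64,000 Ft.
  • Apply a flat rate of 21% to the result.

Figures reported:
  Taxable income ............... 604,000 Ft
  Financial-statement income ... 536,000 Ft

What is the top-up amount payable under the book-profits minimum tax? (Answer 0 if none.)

0 Ft

Book-profits minimum tax:
  Base (financial-statement income): 536,000 Ft
  Less exemption 64,000 Ft → base 472,000 Ft
  472,000 Ft × 21% = 99,120 Ft

General income tax:
  11,000 Ft × 8% = 880 Ft
  320,000 Ft × 20% = 64,000 Ft
  273,000 Ft × 27% = 73,710 Ft
  → 138,590 Ft

99,120 Ft ≤ 138,590 Ft, so no add-on is due.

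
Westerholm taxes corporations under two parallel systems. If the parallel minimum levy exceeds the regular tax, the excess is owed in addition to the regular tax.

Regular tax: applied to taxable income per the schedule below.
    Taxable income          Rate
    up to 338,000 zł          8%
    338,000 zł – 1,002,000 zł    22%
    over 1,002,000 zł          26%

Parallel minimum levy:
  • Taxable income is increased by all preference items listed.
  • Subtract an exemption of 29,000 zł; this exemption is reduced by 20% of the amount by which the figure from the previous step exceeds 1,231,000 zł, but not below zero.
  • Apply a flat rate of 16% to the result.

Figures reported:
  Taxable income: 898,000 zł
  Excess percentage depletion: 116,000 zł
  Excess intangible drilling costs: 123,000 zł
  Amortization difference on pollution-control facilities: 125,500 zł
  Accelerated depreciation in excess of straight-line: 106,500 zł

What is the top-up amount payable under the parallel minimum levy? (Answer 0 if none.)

68,576 zł

Regular tax:
  338,000 zł × 8% = 27,040 zł
  560,000 zł × 22% = 123,200 zł
  → 150,240 zł

Parallel minimum levy:
  Adjusted income: 898,000 zł + 116,000 zł + 123,000 zł + 125,500 zł + 106,500 zł = 1,369,000 zł
  Exemption: 29,000 zł − 20% × (1,369,000 zł − 1,231,000 zł) = 29,000 zł − 27,600 zł = 1,400 zł
  Base: 1,369,000 zł − 1,400 zł = 1,367,600 zł
  1,367,600 zł × 16% = 218,816 zł

Excess of parallel minimum levy over regular tax: 218,816 zł − 150,240 zł = 68,576 zł.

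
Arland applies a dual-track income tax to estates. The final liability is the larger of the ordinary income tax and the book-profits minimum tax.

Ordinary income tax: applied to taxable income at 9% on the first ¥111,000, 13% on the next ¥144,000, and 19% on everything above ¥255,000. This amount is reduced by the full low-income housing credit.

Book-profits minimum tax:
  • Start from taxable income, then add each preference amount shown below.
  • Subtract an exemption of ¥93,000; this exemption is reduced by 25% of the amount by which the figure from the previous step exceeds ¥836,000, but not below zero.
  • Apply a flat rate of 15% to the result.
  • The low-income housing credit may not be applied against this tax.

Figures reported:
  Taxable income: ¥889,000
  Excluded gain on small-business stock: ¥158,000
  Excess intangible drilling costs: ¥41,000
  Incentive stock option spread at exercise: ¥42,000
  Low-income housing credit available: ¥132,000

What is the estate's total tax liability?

¥166,575

Book-profits minimum tax:
  Adjusted income: ¥889,000 + ¥158,000 + ¥41,000 + ¥42,000 = ¥1,130,000
  Exemption: ¥93,000 − 25% × (¥1,130,000 − ¥836,000) = ¥93,000 − ¥73,500 = ¥19,500
  Base: ¥1,130,000 − ¥19,500 = ¥1,110,500
  ¥1,110,500 × 15% = ¥166,575

Ordinary income tax:
  ¥111,000 × 9% = ¥9,990
  ¥144,000 × 13% = ¥18,720
  ¥634,000 × 19% = ¥120,460
  → ¥149,170
  Less low-income housing credit ¥132,000 → ¥17,170

¥166,575 > ¥17,170, so the book-profits minimum tax is the binding amount.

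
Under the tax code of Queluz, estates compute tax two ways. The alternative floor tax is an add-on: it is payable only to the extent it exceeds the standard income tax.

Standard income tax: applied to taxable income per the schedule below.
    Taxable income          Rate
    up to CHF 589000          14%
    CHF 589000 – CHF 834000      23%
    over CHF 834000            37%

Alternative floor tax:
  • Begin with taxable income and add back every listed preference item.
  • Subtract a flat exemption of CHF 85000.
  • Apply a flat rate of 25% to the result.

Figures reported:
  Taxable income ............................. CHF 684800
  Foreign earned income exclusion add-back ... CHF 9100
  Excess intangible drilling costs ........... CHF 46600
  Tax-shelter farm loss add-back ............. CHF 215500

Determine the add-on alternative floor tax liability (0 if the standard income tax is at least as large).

Standard income tax:
  CHF 589000 × 14% = CHF 82460
  CHF 95800 × 23% = CHF 22034
  → CHF 104494

Alternative floor tax:
  Adjusted income: CHF 684800 + CHF 9100 + CHF 46600 + CHF 215500 = CHF 956000
  Less exemption CHF 85000 → base CHF 871000
  CHF 871000 × 25% = CHF 217750

Excess of alternative floor tax over standard income tax: CHF 217750 − CHF 104494 = CHF 113256.

CHF 113256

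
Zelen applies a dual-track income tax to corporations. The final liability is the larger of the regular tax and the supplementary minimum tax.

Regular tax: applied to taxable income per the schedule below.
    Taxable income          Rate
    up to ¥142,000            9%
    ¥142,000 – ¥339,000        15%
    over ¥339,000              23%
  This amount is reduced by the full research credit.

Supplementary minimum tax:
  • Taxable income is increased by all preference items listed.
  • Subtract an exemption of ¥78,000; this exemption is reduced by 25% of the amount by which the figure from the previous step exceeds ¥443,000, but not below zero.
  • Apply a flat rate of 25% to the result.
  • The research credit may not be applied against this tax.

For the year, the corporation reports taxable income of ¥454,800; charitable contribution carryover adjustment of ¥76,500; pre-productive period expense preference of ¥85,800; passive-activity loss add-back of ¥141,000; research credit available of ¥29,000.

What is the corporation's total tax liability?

¥189,525

Supplementary minimum tax:
  Adjusted income: ¥454,800 + ¥76,500 + ¥85,800 + ¥141,000 = ¥758,100
  Exemption: 25% × (¥758,100 − ¥443,000) = ¥78,775 ≥ ¥78,000, so the exemption is fully phased out
  Base: ¥758,100 − ¥0 = ¥758,100
  ¥758,100 × 25% = ¥189,525

Regular tax:
  ¥142,000 × 9% = ¥12,780
  ¥197,000 × 15% = ¥29,550
  ¥115,800 × 23% = ¥26,634
  → ¥68,964
  Less research credit ¥29,000 → ¥39,964

¥189,525 > ¥39,964, so the supplementary minimum tax is the binding amount.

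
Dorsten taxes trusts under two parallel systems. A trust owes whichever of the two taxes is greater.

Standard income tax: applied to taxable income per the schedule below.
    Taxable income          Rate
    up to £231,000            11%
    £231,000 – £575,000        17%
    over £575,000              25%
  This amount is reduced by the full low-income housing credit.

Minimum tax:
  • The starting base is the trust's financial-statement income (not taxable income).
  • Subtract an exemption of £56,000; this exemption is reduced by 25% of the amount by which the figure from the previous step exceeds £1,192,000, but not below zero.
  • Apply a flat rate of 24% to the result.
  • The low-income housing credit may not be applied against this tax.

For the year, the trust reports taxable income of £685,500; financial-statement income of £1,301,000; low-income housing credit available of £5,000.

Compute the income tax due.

Minimum tax:
  Base (financial-statement income): £1,301,000
  Exemption: £56,000 − 25% × (£1,301,000 − £1,192,000) = £56,000 − £27,250 = £28,750
  Base: £1,301,000 − £28,750 = £1,272,250
  £1,272,250 × 24% = £305,340

Standard income tax:
  £231,000 × 11% = £25,410
  £344,000 × 17% = £58,480
  £110,500 × 25% = £27,625
  → £111,515
  Less low-income housing credit £5,000 → £106,515

£305,340 > £106,515, so the minimum tax is the binding amount.

£305,340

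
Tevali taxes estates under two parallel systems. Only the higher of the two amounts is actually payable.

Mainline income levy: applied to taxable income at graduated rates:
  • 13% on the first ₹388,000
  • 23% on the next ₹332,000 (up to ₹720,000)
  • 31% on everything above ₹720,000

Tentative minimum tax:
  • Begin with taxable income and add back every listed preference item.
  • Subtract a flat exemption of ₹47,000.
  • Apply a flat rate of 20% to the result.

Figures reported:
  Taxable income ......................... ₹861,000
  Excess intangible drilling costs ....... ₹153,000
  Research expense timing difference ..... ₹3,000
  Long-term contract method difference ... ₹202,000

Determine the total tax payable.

Mainline income levy:
  ₹388,000 × 13% = ₹50,440
  ₹332,000 × 23% = ₹76,360
  ₹141,000 × 31% = ₹43,710
  → ₹170,510

Tentative minimum tax:
  Adjusted income: ₹861,000 + ₹153,000 + ₹3,000 + ₹202,000 = ₹1,219,000
  Less exemption ₹47,000 → base ₹1,172,000
  ₹1,172,000 × 20% = ₹234,400

₹234,400 > ₹170,510, so the tentative minimum tax is the binding amount.

₹234,400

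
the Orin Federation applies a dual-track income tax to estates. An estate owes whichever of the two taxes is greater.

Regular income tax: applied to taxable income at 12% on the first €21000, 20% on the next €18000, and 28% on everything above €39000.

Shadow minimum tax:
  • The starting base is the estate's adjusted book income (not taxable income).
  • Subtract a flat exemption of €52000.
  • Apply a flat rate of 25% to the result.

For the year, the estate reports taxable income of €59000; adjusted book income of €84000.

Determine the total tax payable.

Regular income tax:
  €21000 × 12% = €2520
  €18000 × 20% = €3600
  €20000 × 28% = €5600
  → €11720

Shadow minimum tax:
  Base (adjusted book income): €84000
  Less exemption €52000 → base €32000
  €32000 × 25% = €8000

€11720 > €8000, so the regular income tax governs.

€11720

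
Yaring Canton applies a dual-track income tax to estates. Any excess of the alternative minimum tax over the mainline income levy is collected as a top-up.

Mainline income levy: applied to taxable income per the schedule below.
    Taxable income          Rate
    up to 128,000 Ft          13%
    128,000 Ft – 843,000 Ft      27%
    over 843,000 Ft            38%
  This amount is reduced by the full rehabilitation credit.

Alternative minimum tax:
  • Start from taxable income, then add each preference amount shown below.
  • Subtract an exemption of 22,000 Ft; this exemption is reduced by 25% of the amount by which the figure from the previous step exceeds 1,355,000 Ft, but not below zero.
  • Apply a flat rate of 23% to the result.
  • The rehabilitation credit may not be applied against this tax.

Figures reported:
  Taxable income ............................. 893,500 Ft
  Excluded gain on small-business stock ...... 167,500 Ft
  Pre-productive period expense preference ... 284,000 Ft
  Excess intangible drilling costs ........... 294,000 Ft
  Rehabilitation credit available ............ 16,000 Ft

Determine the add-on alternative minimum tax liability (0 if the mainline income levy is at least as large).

164,090 Ft

Alternative minimum tax:
  Adjusted income: 893,500 Ft + 167,500 Ft + 284,000 Ft + 294,000 Ft = 1,639,000 Ft
  Exemption: 25% × (1,639,000 Ft − 1,355,000 Ft) = 71,000 Ft ≥ 22,000 Ft, so the exemption is fully phased out
  Base: 1,639,000 Ft − 0 Ft = 1,639,000 Ft
  1,639,000 Ft × 23% = 376,970 Ft

Mainline income levy:
  128,000 Ft × 13% = 16,640 Ft
  715,000 Ft × 27% = 193,050 Ft
  50,500 Ft × 38% = 19,190 Ft
  → 228,880 Ft
  Less rehabilitation credit 16,000 Ft → 212,880 Ft

Excess of alternative minimum tax over mainline income levy: 376,970 Ft − 212,880 Ft = 164,090 Ft.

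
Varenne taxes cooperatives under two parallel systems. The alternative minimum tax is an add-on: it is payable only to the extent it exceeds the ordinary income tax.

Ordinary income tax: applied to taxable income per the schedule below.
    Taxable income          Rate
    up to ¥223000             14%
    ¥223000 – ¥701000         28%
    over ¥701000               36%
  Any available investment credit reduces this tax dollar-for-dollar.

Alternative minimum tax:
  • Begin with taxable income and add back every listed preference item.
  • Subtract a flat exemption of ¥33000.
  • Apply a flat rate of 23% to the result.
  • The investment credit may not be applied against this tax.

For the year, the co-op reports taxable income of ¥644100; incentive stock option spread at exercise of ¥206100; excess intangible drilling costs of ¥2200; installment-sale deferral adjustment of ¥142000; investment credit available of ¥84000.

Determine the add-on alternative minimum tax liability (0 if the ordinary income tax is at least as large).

¥155994

Ordinary income tax:
  ¥223000 × 14% = ¥31220
  ¥421100 × 28% = ¥117908
  → ¥149128
  Less investment credit ¥84000 → ¥65128

Alternative minimum tax:
  Adjusted income: ¥644100 + ¥206100 + ¥2200 + ¥142000 = ¥994400
  Less exemption ¥33000 → base ¥961400
  ¥961400 × 23% = ¥221122

Excess of alternative minimum tax over ordinary income tax: ¥221122 − ¥65128 = ¥155994.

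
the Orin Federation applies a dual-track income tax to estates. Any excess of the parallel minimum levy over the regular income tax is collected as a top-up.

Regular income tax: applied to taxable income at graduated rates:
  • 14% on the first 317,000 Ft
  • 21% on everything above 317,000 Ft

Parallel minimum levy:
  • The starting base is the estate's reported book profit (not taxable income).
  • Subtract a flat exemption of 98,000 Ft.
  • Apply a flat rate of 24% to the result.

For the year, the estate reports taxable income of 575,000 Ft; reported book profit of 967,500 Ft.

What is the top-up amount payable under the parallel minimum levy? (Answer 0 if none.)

110,120 Ft

Regular income tax:
  317,000 Ft × 14% = 44,380 Ft
  258,000 Ft × 21% = 54,180 Ft
  → 98,560 Ft

Parallel minimum levy:
  Base (reported book profit): 967,500 Ft
  Less exemption 98,000 Ft → base 869,500 Ft
  869,500 Ft × 24% = 208,680 Ft

Excess of parallel minimum levy over regular income tax: 208,680 Ft − 98,560 Ft = 110,120 Ft.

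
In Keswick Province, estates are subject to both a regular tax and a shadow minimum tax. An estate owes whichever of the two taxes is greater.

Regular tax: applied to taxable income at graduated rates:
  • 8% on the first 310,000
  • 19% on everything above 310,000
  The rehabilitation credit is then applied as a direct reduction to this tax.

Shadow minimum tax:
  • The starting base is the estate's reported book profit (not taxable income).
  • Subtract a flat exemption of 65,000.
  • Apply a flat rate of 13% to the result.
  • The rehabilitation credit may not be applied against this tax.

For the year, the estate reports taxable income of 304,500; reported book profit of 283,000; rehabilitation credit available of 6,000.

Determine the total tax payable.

28,340

Regular tax:
  304,500 × 8% = 24,360
  Less rehabilitation credit 6,000 → 18,360

Shadow minimum tax:
  Base (reported book profit): 283,000
  Less exemption 65,000 → base 218,000
  218,000 × 13% = 28,340

28,340 > 18,360, so the shadow minimum tax is the binding amount.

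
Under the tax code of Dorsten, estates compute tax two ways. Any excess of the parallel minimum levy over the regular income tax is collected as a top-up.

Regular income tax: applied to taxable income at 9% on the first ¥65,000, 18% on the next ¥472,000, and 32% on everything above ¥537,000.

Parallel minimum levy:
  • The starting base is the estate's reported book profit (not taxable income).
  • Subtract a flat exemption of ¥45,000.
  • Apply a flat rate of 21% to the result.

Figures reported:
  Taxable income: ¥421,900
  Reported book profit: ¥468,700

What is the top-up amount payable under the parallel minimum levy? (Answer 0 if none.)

Regular income tax:
  ¥65,000 × 9% = ¥5,850
  ¥356,900 × 18% = ¥64,242
  → ¥70,092

Parallel minimum levy:
  Base (reported book profit): ¥468,700
  Less exemption ¥45,000 → base ¥423,700
  ¥423,700 × 21% = ¥88,977

Excess of parallel minimum levy over regular income tax: ¥88,977 − ¥70,092 = ¥18,885.

¥18,885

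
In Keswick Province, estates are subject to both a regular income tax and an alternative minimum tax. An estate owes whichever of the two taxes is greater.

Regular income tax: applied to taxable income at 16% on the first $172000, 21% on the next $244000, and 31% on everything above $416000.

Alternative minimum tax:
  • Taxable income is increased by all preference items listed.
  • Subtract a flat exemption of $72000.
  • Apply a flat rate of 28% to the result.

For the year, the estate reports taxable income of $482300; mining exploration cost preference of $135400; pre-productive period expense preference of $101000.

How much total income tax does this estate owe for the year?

$181076

Alternative minimum tax:
  Adjusted income: $482300 + $135400 + $101000 = $718700
  Less exemption $72000 → base $646700
  $646700 × 28% = $181076

Regular income tax:
  $172000 × 16% = $27520
  $244000 × 21% = $51240
  $66300 × 31% = $20553
  → $99313

$181076 > $99313, so the alternative minimum tax is the binding amount.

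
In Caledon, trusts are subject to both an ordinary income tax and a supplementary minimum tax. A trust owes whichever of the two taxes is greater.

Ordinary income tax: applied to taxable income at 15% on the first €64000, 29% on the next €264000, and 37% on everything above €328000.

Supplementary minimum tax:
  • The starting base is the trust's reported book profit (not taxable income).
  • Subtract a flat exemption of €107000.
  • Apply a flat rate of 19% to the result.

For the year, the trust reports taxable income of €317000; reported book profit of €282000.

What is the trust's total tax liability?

€82970

Ordinary income tax:
  €64000 × 15% = €9600
  €253000 × 29% = €73370
  → €82970

Supplementary minimum tax:
  Base (reported book profit): €282000
  Less exemption €107000 → base €175000
  €175000 × 19% = €33250

€82970 > €33250, so the ordinary income tax governs.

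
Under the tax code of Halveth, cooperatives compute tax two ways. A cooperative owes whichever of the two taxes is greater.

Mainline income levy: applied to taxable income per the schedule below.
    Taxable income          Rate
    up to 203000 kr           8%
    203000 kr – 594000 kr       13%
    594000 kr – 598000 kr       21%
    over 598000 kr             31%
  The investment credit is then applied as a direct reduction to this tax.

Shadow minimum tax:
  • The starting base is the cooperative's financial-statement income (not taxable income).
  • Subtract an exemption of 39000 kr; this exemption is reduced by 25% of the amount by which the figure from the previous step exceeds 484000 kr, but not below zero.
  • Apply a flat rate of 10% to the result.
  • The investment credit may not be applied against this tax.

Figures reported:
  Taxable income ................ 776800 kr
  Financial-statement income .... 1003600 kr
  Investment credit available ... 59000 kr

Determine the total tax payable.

Shadow minimum tax:
  Base (financial-statement income): 1003600 kr
  Exemption: 25% × (1003600 kr − 484000 kr) = 129900 kr ≥ 39000 kr, so the exemption is fully phased out
  Base: 1003600 kr − 0 kr = 1003600 kr
  1003600 kr × 10% = 100360 kr

Mainline income levy:
  203000 kr × 8% = 16240 kr
  391000 kr × 13% = 50830 kr
  4000 kr × 21% = 840 kr
  178800 kr × 31% = 55428 kr
  → 123338 kr
  Less investment credit 59000 kr → 64338 kr

100360 kr > 64338 kr, so the shadow minimum tax is the binding amount.

100360 kr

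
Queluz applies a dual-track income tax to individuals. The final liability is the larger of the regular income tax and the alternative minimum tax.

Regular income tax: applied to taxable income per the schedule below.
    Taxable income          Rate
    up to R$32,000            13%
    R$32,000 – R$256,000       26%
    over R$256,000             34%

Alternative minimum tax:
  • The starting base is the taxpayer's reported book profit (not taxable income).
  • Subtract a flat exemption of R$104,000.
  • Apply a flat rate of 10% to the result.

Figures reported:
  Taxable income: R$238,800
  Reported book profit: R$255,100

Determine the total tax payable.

R$57,928

Regular income tax:
  R$32,000 × 13% = R$4,160
  R$206,800 × 26% = R$53,768
  → R$57,928

Alternative minimum tax:
  Base (reported book profit): R$255,100
  Less exemption R$104,000 → base R$151,100
  R$151,100 × 10% = R$15,110

R$57,928 > R$15,110, so the regular income tax governs.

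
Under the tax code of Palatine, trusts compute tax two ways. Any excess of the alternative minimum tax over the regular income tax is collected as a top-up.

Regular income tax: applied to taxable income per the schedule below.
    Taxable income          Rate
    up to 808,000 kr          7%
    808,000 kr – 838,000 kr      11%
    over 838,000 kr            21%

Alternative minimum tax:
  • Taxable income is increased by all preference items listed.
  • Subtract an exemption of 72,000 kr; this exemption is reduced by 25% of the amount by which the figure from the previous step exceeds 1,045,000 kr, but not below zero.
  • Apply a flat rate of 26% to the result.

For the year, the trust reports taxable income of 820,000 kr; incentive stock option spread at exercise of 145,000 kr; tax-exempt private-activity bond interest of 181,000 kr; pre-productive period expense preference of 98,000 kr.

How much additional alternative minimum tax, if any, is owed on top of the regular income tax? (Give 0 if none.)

259,775 kr

Regular income tax:
  808,000 kr × 7% = 56,560 kr
  12,000 kr × 11% = 1,320 kr
  → 57,880 kr

Alternative minimum tax:
  Adjusted income: 820,000 kr + 145,000 kr + 181,000 kr + 98,000 kr = 1,244,000 kr
  Exemption: 72,000 kr − 25% × (1,244,000 kr − 1,045,000 kr) = 72,000 kr − 49,750 kr = 22,250 kr
  Base: 1,244,000 kr − 22,250 kr = 1,221,750 kr
  1,221,750 kr × 26% = 317,655 kr

Excess of alternative minimum tax over regular income tax: 317,655 kr − 57,880 kr = 259,775 kr.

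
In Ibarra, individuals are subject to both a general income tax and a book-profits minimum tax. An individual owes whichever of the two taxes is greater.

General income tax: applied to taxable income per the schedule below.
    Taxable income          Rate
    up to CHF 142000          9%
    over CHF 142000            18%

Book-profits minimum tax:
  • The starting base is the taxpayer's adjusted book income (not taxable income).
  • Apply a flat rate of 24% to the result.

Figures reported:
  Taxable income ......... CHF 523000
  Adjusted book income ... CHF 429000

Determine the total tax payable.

CHF 102960

Book-profits minimum tax:
  Base (adjusted book income): CHF 429000
  CHF 429000 × 24% = CHF 102960

General income tax:
  CHF 142000 × 9% = CHF 12780
  CHF 381000 × 18% = CHF 68580
  → CHF 81360

CHF 102960 > CHF 81360, so the book-profits minimum tax is the binding amount.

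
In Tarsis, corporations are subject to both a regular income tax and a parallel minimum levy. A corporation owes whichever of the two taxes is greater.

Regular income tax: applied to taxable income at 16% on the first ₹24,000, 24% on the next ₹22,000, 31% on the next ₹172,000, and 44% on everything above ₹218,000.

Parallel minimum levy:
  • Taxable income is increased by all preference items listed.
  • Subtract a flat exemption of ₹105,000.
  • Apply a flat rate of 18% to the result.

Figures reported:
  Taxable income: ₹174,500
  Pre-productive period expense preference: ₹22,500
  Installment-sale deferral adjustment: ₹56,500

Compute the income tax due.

Parallel minimum levy:
  Adjusted income: ₹174,500 + ₹22,500 + ₹56,500 = ₹253,500
  Less exemption ₹105,000 → base ₹148,500
  ₹148,500 × 18% = ₹26,730

Regular income tax:
  ₹24,000 × 16% = ₹3,840
  ₹22,000 × 24% = ₹5,280
  ₹128,500 × 31% = ₹39,835
  → ₹48,955

₹48,955 > ₹26,730, so the regular income tax governs.

₹48,955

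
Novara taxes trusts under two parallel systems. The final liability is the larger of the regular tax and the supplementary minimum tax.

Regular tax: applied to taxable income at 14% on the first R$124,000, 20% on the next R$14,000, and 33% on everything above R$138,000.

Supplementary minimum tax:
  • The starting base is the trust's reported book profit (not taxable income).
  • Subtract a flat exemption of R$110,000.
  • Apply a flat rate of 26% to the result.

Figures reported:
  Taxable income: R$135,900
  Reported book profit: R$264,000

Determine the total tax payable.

Supplementary minimum tax:
  Base (reported book profit): R$264,000
  Less exemption R$110,000 → base R$154,000
  R$154,000 × 26% = R$40,040

Regular tax:
  R$124,000 × 14% = R$17,360
  R$11,900 × 20% = R$2,380
  → R$19,740

R$40,040 > R$19,740, so the supplementary minimum tax is the binding amount.

R$40,040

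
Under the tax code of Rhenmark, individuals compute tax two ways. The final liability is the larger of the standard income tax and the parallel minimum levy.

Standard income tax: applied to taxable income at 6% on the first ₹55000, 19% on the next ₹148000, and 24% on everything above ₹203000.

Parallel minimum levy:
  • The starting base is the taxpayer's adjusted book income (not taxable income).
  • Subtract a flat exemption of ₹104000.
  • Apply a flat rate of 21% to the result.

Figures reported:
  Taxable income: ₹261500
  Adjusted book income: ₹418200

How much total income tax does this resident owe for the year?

Parallel minimum levy:
  Base (adjusted book income): ₹418200
  Less exemption ₹104000 → base ₹314200
  ₹314200 × 21% = ₹65982

Standard income tax:
  ₹55000 × 6% = ₹3300
  ₹148000 × 19% = ₹28120
  ₹58500 × 24% = ₹14040
  → ₹45460

₹65982 > ₹45460, so the parallel minimum levy is the binding amount.

₹65982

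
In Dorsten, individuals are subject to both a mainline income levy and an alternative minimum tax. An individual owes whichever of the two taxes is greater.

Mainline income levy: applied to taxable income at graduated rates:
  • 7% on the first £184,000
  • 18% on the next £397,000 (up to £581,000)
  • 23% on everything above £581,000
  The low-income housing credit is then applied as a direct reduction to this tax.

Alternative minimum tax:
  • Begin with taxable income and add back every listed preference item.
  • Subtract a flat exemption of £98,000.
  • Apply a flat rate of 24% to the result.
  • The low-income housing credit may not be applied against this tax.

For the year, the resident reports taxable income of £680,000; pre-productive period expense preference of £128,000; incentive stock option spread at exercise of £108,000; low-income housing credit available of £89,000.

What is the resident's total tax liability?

£196,320

Alternative minimum tax:
  Adjusted income: £680,000 + £128,000 + £108,000 = £916,000
  Less exemption £98,000 → base £818,000
  £818,000 × 24% = £196,320

Mainline income levy:
  £184,000 × 7% = £12,880
  £397,000 × 18% = £71,460
  £99,000 × 23% = £22,770
  → £107,110
  Less low-income housing credit £89,000 → £18,110

£196,320 > £18,110, so the alternative minimum tax is the binding amount.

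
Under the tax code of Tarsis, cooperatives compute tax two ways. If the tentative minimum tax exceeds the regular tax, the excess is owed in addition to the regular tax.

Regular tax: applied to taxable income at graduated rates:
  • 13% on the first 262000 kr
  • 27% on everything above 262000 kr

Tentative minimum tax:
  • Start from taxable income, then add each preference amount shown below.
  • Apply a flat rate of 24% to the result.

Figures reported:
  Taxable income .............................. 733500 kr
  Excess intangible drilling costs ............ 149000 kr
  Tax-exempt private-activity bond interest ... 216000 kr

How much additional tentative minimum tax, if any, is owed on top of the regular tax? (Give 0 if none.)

102275 kr

Tentative minimum tax:
  Adjusted income: 733500 kr + 149000 kr + 216000 kr = 1098500 kr
  1098500 kr × 24% = 263640 kr

Regular tax:
  262000 kr × 13% = 34060 kr
  471500 kr × 27% = 127305 kr
  → 161365 kr

Excess of tentative minimum tax over regular tax: 263640 kr − 161365 kr = 102275 kr.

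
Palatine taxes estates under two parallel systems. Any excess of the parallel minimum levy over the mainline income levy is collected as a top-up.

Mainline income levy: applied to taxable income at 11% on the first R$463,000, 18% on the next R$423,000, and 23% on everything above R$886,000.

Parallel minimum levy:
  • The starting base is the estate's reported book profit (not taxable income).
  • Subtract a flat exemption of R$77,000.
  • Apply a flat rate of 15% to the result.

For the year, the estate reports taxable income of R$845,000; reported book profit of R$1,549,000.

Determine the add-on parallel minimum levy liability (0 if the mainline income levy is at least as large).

Parallel minimum levy:
  Base (reported book profit): R$1,549,000
  Less exemption R$77,000 → base R$1,472,000
  R$1,472,000 × 15% = R$220,800

Mainline income levy:
  R$463,000 × 11% = R$50,930
  R$382,000 × 18% = R$68,760
  → R$119,690

Excess of parallel minimum levy over mainline income levy: R$220,800 − R$119,690 = R$101,110.

R$101,110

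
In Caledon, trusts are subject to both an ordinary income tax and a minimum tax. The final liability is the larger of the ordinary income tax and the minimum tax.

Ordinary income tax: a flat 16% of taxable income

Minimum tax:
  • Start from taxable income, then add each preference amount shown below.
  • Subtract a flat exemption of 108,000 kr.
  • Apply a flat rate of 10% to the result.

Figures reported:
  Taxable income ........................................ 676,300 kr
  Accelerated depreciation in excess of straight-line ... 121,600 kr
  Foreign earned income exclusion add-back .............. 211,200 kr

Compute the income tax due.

108,208 kr

Minimum tax:
  Adjusted income: 676,300 kr + 121,600 kr + 211,200 kr = 1,009,100 kr
  Less exemption 108,000 kr → base 901,100 kr
  901,100 kr × 10% = 90,110 kr

Ordinary income tax:
  676,300 kr × 16% = 108,208 kr

108,208 kr > 90,110 kr, so the ordinary income tax governs.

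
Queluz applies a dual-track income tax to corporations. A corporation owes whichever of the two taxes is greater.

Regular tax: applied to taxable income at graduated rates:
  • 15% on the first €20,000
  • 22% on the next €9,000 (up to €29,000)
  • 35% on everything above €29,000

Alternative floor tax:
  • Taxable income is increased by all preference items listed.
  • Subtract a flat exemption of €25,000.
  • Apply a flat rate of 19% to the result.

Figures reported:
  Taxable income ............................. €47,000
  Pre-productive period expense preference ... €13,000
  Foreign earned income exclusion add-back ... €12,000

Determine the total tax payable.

Alternative floor tax:
  Adjusted income: €47,000 + €13,000 + €12,000 = €72,000
  Less exemption €25,000 → base €47,000
  €47,000 × 19% = €8,930

Regular tax:
  €20,000 × 15% = €3,000
  €9,000 × 22% = €1,980
  €18,000 × 35% = €6,300
  → €11,280

€11,280 > €8,930, so the regular tax governs.

€11,280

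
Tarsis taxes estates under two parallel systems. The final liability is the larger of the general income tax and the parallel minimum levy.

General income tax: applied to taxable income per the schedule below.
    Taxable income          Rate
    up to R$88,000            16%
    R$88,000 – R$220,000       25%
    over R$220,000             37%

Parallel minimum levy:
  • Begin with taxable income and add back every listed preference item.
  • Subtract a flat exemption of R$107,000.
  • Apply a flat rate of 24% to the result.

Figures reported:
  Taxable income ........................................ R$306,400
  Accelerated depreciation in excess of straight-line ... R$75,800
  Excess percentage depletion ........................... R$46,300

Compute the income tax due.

Parallel minimum levy:
  Adjusted income: R$306,400 + R$75,800 + R$46,300 = R$428,500
  Less exemption R$107,000 → base R$321,500
  R$321,500 × 24% = R$77,160

General income tax:
  R$88,000 × 16% = R$14,080
  R$132,000 × 25% = R$33,000
  R$86,400 × 37% = R$31,968
  → R$79,048

R$79,048 > R$77,160, so the general income tax governs.

R$79,048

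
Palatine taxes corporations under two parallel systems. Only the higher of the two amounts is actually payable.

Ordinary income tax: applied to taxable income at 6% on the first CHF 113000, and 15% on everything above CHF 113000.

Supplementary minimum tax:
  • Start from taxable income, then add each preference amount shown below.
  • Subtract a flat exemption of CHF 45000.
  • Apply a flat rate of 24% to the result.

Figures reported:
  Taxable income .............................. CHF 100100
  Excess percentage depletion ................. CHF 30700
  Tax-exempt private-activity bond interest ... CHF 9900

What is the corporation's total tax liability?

Ordinary income tax:
  CHF 100100 × 6% = CHF 6006

Supplementary minimum tax:
  Adjusted income: CHF 100100 + CHF 30700 + CHF 9900 = CHF 140700
  Less exemption CHF 45000 → base CHF 95700
  CHF 95700 × 24% = CHF 22968

CHF 22968 > CHF 6006, so the supplementary minimum tax is the binding amount.

CHF 22968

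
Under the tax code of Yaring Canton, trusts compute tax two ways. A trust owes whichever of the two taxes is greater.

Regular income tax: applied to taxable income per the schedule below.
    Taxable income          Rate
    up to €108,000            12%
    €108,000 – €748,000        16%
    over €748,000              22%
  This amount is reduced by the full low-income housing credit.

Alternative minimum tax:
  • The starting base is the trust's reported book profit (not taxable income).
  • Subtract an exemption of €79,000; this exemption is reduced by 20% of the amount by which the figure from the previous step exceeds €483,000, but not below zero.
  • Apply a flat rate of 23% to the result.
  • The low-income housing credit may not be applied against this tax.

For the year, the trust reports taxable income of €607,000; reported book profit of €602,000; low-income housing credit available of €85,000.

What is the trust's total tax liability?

€125,764

Regular income tax:
  €108,000 × 12% = €12,960
  €499,000 × 16% = €79,840
  → €92,800
  Less low-income housing credit €85,000 → €7,800

Alternative minimum tax:
  Base (reported book profit): €602,000
  Exemption: €79,000 − 20% × (€602,000 − €483,000) = €79,000 − €23,800 = €55,200
  Base: €602,000 − €55,200 = €546,800
  €546,800 × 23% = €125,764

€125,764 > €7,800, so the alternative minimum tax is the binding amount.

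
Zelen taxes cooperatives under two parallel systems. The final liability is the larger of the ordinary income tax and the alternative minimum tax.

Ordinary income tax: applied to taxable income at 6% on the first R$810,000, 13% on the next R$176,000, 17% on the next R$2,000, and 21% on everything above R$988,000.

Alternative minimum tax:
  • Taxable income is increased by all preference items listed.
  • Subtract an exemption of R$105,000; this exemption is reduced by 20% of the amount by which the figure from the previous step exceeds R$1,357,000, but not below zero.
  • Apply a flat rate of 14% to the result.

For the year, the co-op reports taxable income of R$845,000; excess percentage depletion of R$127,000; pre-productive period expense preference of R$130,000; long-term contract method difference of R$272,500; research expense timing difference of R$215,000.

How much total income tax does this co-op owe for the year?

R$214,340

Alternative minimum tax:
  Adjusted income: R$845,000 + R$127,000 + R$130,000 + R$272,500 + R$215,000 = R$1,589,500
  Exemption: R$105,000 − 20% × (R$1,589,500 − R$1,357,000) = R$105,000 − R$46,500 = R$58,500
  Base: R$1,589,500 − R$58,500 = R$1,531,000
  R$1,531,000 × 14% = R$214,340

Ordinary income tax:
  R$810,000 × 6% = R$48,600
  R$35,000 × 13% = R$4,550
  → R$53,150

R$214,340 > R$53,150, so the alternative minimum tax is the binding amount.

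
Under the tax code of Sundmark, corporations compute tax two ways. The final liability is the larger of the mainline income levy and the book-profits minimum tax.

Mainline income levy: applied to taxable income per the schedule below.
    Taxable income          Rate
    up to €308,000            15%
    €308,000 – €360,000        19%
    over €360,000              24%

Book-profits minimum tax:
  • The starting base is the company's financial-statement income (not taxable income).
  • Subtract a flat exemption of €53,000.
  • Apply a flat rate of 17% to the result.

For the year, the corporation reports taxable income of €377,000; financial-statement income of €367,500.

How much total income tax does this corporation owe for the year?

Mainline income levy:
  €308,000 × 15% = €46,200
  €52,000 × 19% = €9,880
  €17,000 × 24% = €4,080
  → €60,160

Book-profits minimum tax:
  Base (financial-statement income): €367,500
  Less exemption €53,000 → base €314,500
  €314,500 × 17% = €53,465

€60,160 > €53,465, so the mainline income levy governs.

€60,160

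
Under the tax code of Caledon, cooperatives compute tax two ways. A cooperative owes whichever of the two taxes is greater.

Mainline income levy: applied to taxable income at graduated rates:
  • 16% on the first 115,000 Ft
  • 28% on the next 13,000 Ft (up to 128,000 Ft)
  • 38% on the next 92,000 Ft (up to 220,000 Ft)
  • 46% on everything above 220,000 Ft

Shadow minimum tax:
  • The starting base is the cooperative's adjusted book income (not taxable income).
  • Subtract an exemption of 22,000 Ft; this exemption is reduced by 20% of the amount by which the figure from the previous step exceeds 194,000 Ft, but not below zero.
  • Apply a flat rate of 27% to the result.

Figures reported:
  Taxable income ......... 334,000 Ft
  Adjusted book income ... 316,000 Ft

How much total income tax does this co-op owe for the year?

109,440 Ft

Mainline income levy:
  115,000 Ft × 16% = 18,400 Ft
  13,000 Ft × 28% = 3,640 Ft
  92,000 Ft × 38% = 34,960 Ft
  114,000 Ft × 46% = 52,440 Ft
  → 109,440 Ft

Shadow minimum tax:
  Base (adjusted book income): 316,000 Ft
  Exemption: 20% × (316,000 Ft − 194,000 Ft) = 24,400 Ft ≥ 22,000 Ft, so the exemption is fully phased out
  Base: 316,000 Ft − 0 Ft = 316,000 Ft
  316,000 Ft × 27% = 85,320 Ft

109,440 Ft > 85,320 Ft, so the mainline income levy governs.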